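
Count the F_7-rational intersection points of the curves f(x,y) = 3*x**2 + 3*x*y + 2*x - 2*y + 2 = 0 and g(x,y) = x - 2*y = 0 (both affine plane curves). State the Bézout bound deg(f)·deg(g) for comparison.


Common zeros: {(3, 5)}; count = 1; Bézout bound = 2.

deg(f) = 2, deg(g) = 1, so Bézout bound = 2.
Scan x ∈ F_7. For each x, list the y ∈ F_7 with f(x, y) ≡ 0 and those with g(x, y) ≡ 0 (mod 7); the common zeros in that column are the intersection.
  x = 0: f ≡ 0 at y ∈ {1}; g ≡ 0 at y ∈ {0}; common: ∅.
  x = 1: f ≡ 0 at y ∈ {0}; g ≡ 0 at y ∈ {4}; common: ∅.
  x = 2: f ≡ 0 at y ∈ {6}; g ≡ 0 at y ∈ {1}; common: ∅.
  x = 3: f ≡ 0 at y ∈ {0, 1, 2, 3, 4, 5, 6}; g ≡ 0 at y ∈ {5}; common: {5}.
  x = 4: f ≡ 0 at y ∈ {4}; g ≡ 0 at y ∈ {2}; common: ∅.
  x = 5: f ≡ 0 at y ∈ {3}; g ≡ 0 at y ∈ {6}; common: ∅.
  x = 6: f ≡ 0 at y ∈ {2}; g ≡ 0 at y ∈ {3}; common: ∅.
Collecting: common zeros = {(3, 5)}, so the count is 1.
Comparison with the Bézout bound: 1 ≤ 2 = deg(f)·deg(g), as expected for curves with no common component (the affine F_7-count falls short of the bound because intersections may lie at infinity, over extension fields, or carry multiplicity).


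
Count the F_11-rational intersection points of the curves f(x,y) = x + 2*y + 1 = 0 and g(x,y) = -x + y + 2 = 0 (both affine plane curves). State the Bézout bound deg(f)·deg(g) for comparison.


Common zeros: {(1, 10)}; count = 1; Bézout bound = 1.

deg(f) = 1, deg(g) = 1, so Bézout bound = 1.
Scan x ∈ F_11. For each x, list the y ∈ F_11 with f(x, y) ≡ 0 and those with g(x, y) ≡ 0 (mod 11); the common zeros in that column are the intersection.
  x = 0: f ≡ 0 at y ∈ {5}; g ≡ 0 at y ∈ {9}; common: ∅.
  x = 1: f ≡ 0 at y ∈ {10}; g ≡ 0 at y ∈ {10}; common: {10}.
  x = 2: f ≡ 0 at y ∈ {4}; g ≡ 0 at y ∈ {0}; common: ∅.
  x = 3: f ≡ 0 at y ∈ {9}; g ≡ 0 at y ∈ {1}; common: ∅.
  x = 4: f ≡ 0 at y ∈ {3}; g ≡ 0 at y ∈ {2}; common: ∅.
  x = 5: f ≡ 0 at y ∈ {8}; g ≡ 0 at y ∈ {3}; common: ∅.
  x = 6: f ≡ 0 at y ∈ {2}; g ≡ 0 at y ∈ {4}; common: ∅.
  x = 7: f ≡ 0 at y ∈ {7}; g ≡ 0 at y ∈ {5}; common: ∅.
  x = 8: f ≡ 0 at y ∈ {1}; g ≡ 0 at y ∈ {6}; common: ∅.
  x = 9: f ≡ 0 at y ∈ {6}; g ≡ 0 at y ∈ {7}; common: ∅.
  x = 10: f ≡ 0 at y ∈ {0}; g ≡ 0 at y ∈ {8}; common: ∅.
Collecting: common zeros = {(1, 10)}, so the count is 1.
Comparison with the Bézout bound: 1 ≤ 1 = deg(f)·deg(g), as expected for curves with no common component (the bound is attained).


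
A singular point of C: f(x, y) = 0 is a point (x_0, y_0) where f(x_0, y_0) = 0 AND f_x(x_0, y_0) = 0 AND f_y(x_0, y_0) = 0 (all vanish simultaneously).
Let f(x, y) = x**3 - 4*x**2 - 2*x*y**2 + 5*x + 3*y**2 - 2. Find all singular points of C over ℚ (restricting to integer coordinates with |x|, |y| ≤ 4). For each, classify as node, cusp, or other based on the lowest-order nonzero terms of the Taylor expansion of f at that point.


Singular points: {(1, 0)}; classification: node.

Compute partial derivatives:
  f_x = 3*x**2 - 8*x - 2*y**2 + 5.
  f_y = -4*x*y + 6*y.
Scan x_0 ∈ {−4, ..., 4}. For each x_0, f_y(x_0, y) is a polynomial in y; find its integer roots y ∈ {−4, ..., 4}, then test f_x and f at those candidates.
  x = -4: f_y(-4, y) = 22*y; vanishes at y ∈ {0}. (-4, 0): f_x = 85 ≠ 0.
  x = -3: f_y(-3, y) = 18*y; vanishes at y ∈ {0}. (-3, 0): f_x = 56 ≠ 0.
  x = -2: f_y(-2, y) = 14*y; vanishes at y ∈ {0}. (-2, 0): f_x = 33 ≠ 0.
  x = -1: f_y(-1, y) = 10*y; vanishes at y ∈ {0}. (-1, 0): f_x = 16 ≠ 0.
  x = 0: f_y(0, y) = 6*y; vanishes at y ∈ {0}. (0, 0): f_x = 5 ≠ 0.
  x = 1: f_y(1, y) = 2*y; vanishes at y ∈ {0}. (1, 0): f_x = 0, f = 0 — SINGULAR.
  x = 2: f_y(2, y) = -2*y; vanishes at y ∈ {0}. (2, 0): f_x = 1 ≠ 0.
  x = 3: f_y(3, y) = -6*y; vanishes at y ∈ {0}. (3, 0): f_x = 8 ≠ 0.
  x = 4: f_y(4, y) = -10*y; vanishes at y ∈ {0}. (4, 0): f_x = 21 ≠ 0.
Only singular point on the grid: (1, 0).
Classify: substitute x = 1 + u, y = 0 + v and expand: f = u**3 - u**2 - 2*u*v**2 + v**2.
No constant or linear terms (consistent with a singular point). Quadratic part: -u**2 + v**2. Cubic part: u**3 - 2*u*v**2.
The quadratic part v**2 - u**2 = (v − u)(v + u) splits into two distinct linear factors, so there are two distinct tangent lines y − 0 = ±(x − 1) — this is a node (ordinary double point).
Classification: node.


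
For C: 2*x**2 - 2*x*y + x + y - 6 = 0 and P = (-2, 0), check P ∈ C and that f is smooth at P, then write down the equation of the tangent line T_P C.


Tangent line at P: -7*x + 5*y - 14 = 0.

Step 1: f(-2, 0) = 0, so P lies on C.
Step 2: partial derivatives
  f_x(x, y) = 4*x - 2*y + 1, f_y(x, y) = 1 - 2*x.
  f_x(P) = -7, f_y(P) = 5 (gradient nonzero, so P is smooth).
Step 3: tangent line at P: -7·(x − -2) + 5·(y − 0) = 0.
Expanding: -7*x + 5*y - 14 = 0.


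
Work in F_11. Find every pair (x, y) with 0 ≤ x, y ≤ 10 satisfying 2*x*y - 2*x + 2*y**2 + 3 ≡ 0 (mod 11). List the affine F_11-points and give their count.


Affine F_11-points: {(0, 2), (0, 9), (3, 3), (3, 5), (4, 8), (4, 10), (7, 0), (7, 4), (9, 6), (9, 7)}; count = 10.

For each of the 121 pairs (x, y) ∈ F_11², evaluate f(x, y) mod 11. Record the zeros.
  x = 0: [0↦3, 1↦5, 2↦0, 3↦10, 4↦2, 5↦9, 6↦9, 7↦2, 8↦10, 9↦0, 10↦5]  zeros at y ∈ {2, 9}
  x = 1: [0↦1, 1↦5, 2↦2, 3↦3, 4↦8, 5↦6, 6↦8, 7↦3, 8↦2, 9↦5, 10↦1]  zeros at y ∈ ∅
  x = 2: [0↦10, 1↦5, 2↦4, 3↦7, 4↦3, 5↦3, 6↦7, 7↦4, 8↦5, 9↦10, 10↦8]  zeros at y ∈ ∅
  x = 3: [0↦8, 1↦5, 2↦6, 3↦0, 4↦9, 5↦0, 6↦6, 7↦5, 8↦8, 9↦4, 10↦4]  zeros at y ∈ {3, 5}
  x = 4: [0↦6, 1↦5, 2↦8, 3↦4, 4↦4, 5↦8, 6↦5, 7↦6, 8↦0, 9↦9, 10↦0]  zeros at y ∈ {8, 10}
  x = 5: [0↦4, 1↦5, 2↦10, 3↦8, 4↦10, 5↦5, 6↦4, 7↦7, 8↦3, 9↦3, 10↦7]  zeros at y ∈ ∅
  x = 6: [0↦2, 1↦5, 2↦1, 3↦1, 4↦5, 5↦2, 6↦3, 7↦8, 8↦6, 9↦8, 10↦3]  zeros at y ∈ ∅
  x = 7: [0↦0, 1↦5, 2↦3, 3↦5, 4↦0, 5↦10, 6↦2, 7↦9, 8↦9, 9↦2, 10↦10]  zeros at y ∈ {0, 4}
  x = 8: [0↦9, 1↦5, 2↦5, 3↦9, 4↦6, 5↦7, 6↦1, 7↦10, 8↦1, 9↦7, 10↦6]  zeros at y ∈ ∅
  x = 9: [0↦7, 1↦5, 2↦7, 3↦2, 4↦1, 5↦4, 6↦0, 7↦0, 8↦4, 9↦1, 10↦2]  zeros at y ∈ {6, 7}
  x = 10: [0↦5, 1↦5, 2↦9, 3↦6, 4↦7, 5↦1, 6↦10, 7↦1, 8↦7, 9↦6, 10↦9]  zeros at y ∈ ∅
Collecting zeros: affine points = {(0, 2), (0, 9), (3, 3), (3, 5), (4, 8), (4, 10), (7, 0), (7, 4), (9, 6), (9, 7)}.
Total count |C(F_11)_aff| = 10.


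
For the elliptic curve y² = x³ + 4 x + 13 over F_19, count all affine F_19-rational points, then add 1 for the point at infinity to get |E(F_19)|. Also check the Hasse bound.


Affine points = {(4, 6), (4, 13), (5, 5), (5, 14), (6, 5), (6, 14), (7, 2), (7, 17), (8, 5), (8, 14), (11, 1), (11, 18), (13, 1), (13, 18), (14, 1), (14, 18), (15, 3), (15, 16), (17, 4), (17, 15)}; affine count = 20; |E(F_19)| = 21.

Discriminant check: Δ ∝ 4a³ + 27b² = 4·4³ + 27·13² = 4·64 + 27·169 ≡ 12 (mod 19). Nonzero ⇒ E is nonsingular.
For each x ∈ F_19, compute rhs = x³ + 4·x + 13 mod 19, then count y ∈ F_19 with y² ≡ rhs.
  x = 0: rhs = 13, matching y values: none (0 points).
  x = 1: rhs = 18, matching y values: none (0 points).
  x = 2: rhs = 10, matching y values: none (0 points).
  x = 3: rhs = 14, matching y values: none (0 points).
  x = 4: rhs = 17, matching y values: 6, 13 (2 points).
  x = 5: rhs = 6, matching y values: 5, 14 (2 points).
  x = 6: rhs = 6, matching y values: 5, 14 (2 points).
  x = 7: rhs = 4, matching y values: 2, 17 (2 points).
  x = 8: rhs = 6, matching y values: 5, 14 (2 points).
  x = 9: rhs = 18, matching y values: none (0 points).
  x = 10: rhs = 8, matching y values: none (0 points).
  x = 11: rhs = 1, matching y values: 1, 18 (2 points).
  x = 12: rhs = 3, matching y values: none (0 points).
  x = 13: rhs = 1, matching y values: 1, 18 (2 points).
  x = 14: rhs = 1, matching y values: 1, 18 (2 points).
  x = 15: rhs = 9, matching y values: 3, 16 (2 points).
  x = 16: rhs = 12, matching y values: none (0 points).
  x = 17: rhs = 16, matching y values: 4, 15 (2 points).
  x = 18: rhs = 8, matching y values: none (0 points).
Total affine count: 20.
Full point count |E(F_19)| = 20 + 1 = 21.
Hasse bound: |21 − (19+1)| = |1| = 1 ≤ 2√19 ≈ 8.7178 ✓.


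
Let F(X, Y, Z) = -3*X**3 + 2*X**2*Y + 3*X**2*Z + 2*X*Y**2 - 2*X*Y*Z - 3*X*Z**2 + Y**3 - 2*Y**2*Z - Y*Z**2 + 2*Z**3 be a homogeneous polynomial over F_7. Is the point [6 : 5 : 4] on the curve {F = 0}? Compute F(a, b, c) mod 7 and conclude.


F(6,5,4) ≡ 1 (mod 7); P is NOT on the curve.

Evaluate F(6, 5, 4) term-by-term (mod 7).
  -3*X**3 ↦ -3·216·1·1 = -648
  2*X**2*Y ↦ 2·36·5·1 = 360
  3*X**2*Z ↦ 3·36·1·4 = 432
  2*X*Y**2 ↦ 2·6·25·1 = 300
  -2*X*Y*Z ↦ -2·6·5·4 = -240
  -3*X*Z**2 ↦ -3·6·1·16 = -288
  Y**3 ↦ 1·1·125·1 = 125
  -2*Y**2*Z ↦ -2·1·25·4 = -200
  -Y*Z**2 ↦ -1·1·5·16 = -80
  2*Z**3 ↦ 2·1·1·64 = 128
Sum: F(6, 5, 4) = (-648) + (360) + (432) + (300) + (-240) + (-288) + (125) + (-200) + (-80) + (128) = -111.
Reducing mod 7: -111 ≡ 1 (mod 7).
Since F(a, b, c) ≡ 1 ≠ 0 (mod 7), P does NOT lie on the curve.


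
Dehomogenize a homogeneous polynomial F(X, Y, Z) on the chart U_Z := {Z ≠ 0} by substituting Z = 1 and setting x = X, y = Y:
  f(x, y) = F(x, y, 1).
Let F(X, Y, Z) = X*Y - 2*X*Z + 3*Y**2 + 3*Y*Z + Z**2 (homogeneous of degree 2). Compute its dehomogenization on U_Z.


f(x, y) = x*y - 2*x + 3*y**2 + 3*y + 1

On U_Z we set Z = 1. Each monomial c·X^i·Y^j·Z^k in F becomes c·x^i·y^j·1^k = c·x^i·y^j.
Substituting Z = 1: F(X, Y, 1) = x*y - 2*x + 3*y**2 + 3*y + 1.
Note: deg(f) ≤ deg(F) = 2; strict inequality happens when F is divisible by Z (lost terms).


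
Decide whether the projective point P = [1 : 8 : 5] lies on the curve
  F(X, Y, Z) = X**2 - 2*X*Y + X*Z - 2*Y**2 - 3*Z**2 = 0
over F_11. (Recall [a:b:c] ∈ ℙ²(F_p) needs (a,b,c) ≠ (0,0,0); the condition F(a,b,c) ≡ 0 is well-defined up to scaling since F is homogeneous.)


F(1,8,5) ≡ 7 (mod 11); P is NOT on the curve.

Evaluate F(1, 8, 5) term-by-term (mod 11).
  X**2 ↦ 1·1·1·1 = 1
  -2*X*Y ↦ -2·1·8·1 = -16
  X*Z ↦ 1·1·1·5 = 5
  -2*Y**2 ↦ -2·1·64·1 = -128
  -3*Z**2 ↦ -3·1·1·25 = -75
Sum: F(1, 8, 5) = (1) + (-16) + (5) + (-128) + (-75) = -213.
Reducing mod 11: -213 ≡ 7 (mod 11).
Since F(a, b, c) ≡ 7 ≠ 0 (mod 11), P does NOT lie on the curve.


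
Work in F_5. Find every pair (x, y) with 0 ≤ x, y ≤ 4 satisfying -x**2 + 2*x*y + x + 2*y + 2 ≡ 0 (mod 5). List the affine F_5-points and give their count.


Affine F_5-points: {(0, 4), (1, 2), (2, 0), (3, 3), (4, 0), (4, 1), (4, 2), (4, 3), (4, 4)}; count = 9.

For each of the 25 pairs (x, y) ∈ F_5², evaluate f(x, y) mod 5. Record the zeros.
  x = 0: [0↦2, 1↦4, 2↦1, 3↦3, 4↦0]  zeros at y ∈ {4}
  x = 1: [0↦2, 1↦1, 2↦0, 3↦4, 4↦3]  zeros at y ∈ {2}
  x = 2: [0↦0, 1↦1, 2↦2, 3↦3, 4↦4]  zeros at y ∈ {0}
  x = 3: [0↦1, 1↦4, 2↦2, 3↦0, 4↦3]  zeros at y ∈ {3}
  x = 4: [0↦0, 1↦0, 2↦0, 3↦0, 4↦0]  zeros at y ∈ {0, 1, 2, 3, 4}
Collecting zeros: affine points = {(0, 4), (1, 2), (2, 0), (3, 3), (4, 0), (4, 1), (4, 2), (4, 3), (4, 4)}.
Total count |C(F_5)_aff| = 9.


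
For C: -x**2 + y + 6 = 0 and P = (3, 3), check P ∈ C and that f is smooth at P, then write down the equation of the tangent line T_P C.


Tangent line at P: -6*x + y + 15 = 0.

Step 1: f(3, 3) = 0, so P lies on C.
Step 2: partial derivatives
  f_x(x, y) = -2*x, f_y(x, y) = 1.
  f_x(P) = -6, f_y(P) = 1 (gradient nonzero, so P is smooth).
Step 3: tangent line at P: -6·(x − 3) + 1·(y − 3) = 0.
Expanding: -6*x + y + 15 = 0.


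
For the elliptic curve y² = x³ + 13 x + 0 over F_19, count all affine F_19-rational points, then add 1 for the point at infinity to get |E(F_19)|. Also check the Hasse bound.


Affine points = {(0, 0), (3, 3), (3, 16), (5, 0), (6, 3), (6, 16), (7, 4), (7, 15), (10, 3), (10, 16), (11, 7), (11, 12), (14, 0), (15, 6), (15, 13), (17, 2), (17, 17), (18, 9), (18, 10)}; affine count = 19; |E(F_19)| = 20.

Discriminant check: Δ ∝ 4a³ + 27b² = 4·13³ + 27·0² = 4·2197 + 27·0 ≡ 10 (mod 19). Nonzero ⇒ E is nonsingular.
For each x ∈ F_19, compute rhs = x³ + 13·x + 0 mod 19, then count y ∈ F_19 with y² ≡ rhs.
  x = 0: rhs = 0, matching y values: 0 (1 points).
  x = 1: rhs = 14, matching y values: none (0 points).
  x = 2: rhs = 15, matching y values: none (0 points).
  x = 3: rhs = 9, matching y values: 3, 16 (2 points).
  x = 4: rhs = 2, matching y values: none (0 points).
  x = 5: rhs = 0, matching y values: 0 (1 points).
  x = 6: rhs = 9, matching y values: 3, 16 (2 points).
  x = 7: rhs = 16, matching y values: 4, 15 (2 points).
  x = 8: rhs = 8, matching y values: none (0 points).
  x = 9: rhs = 10, matching y values: none (0 points).
  x = 10: rhs = 9, matching y values: 3, 16 (2 points).
  x = 11: rhs = 11, matching y values: 7, 12 (2 points).
  x = 12: rhs = 3, matching y values: none (0 points).
  x = 13: rhs = 10, matching y values: none (0 points).
  x = 14: rhs = 0, matching y values: 0 (1 points).
  x = 15: rhs = 17, matching y values: 6, 13 (2 points).
  x = 16: rhs = 10, matching y values: none (0 points).
  x = 17: rhs = 4, matching y values: 2, 17 (2 points).
  x = 18: rhs = 5, matching y values: 9, 10 (2 points).
Total affine count: 19.
Full point count |E(F_19)| = 19 + 1 = 20.
Hasse bound: |20 − (19+1)| = |0| = 0 ≤ 2√19 ≈ 8.7178 ✓.


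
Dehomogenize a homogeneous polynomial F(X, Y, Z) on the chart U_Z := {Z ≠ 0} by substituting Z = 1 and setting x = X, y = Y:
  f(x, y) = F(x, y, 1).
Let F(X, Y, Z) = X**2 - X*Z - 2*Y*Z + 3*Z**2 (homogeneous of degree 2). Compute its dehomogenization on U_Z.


f(x, y) = x**2 - x - 2*y + 3

On U_Z we set Z = 1. Each monomial c·X^i·Y^j·Z^k in F becomes c·x^i·y^j·1^k = c·x^i·y^j.
Substituting Z = 1: F(X, Y, 1) = x**2 - x - 2*y + 3.
Note: deg(f) ≤ deg(F) = 2; strict inequality happens when F is divisible by Z (lost terms).


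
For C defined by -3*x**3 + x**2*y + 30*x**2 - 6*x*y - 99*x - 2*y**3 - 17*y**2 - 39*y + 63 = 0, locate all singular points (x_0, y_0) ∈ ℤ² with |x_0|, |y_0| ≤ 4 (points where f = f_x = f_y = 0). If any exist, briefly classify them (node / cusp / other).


Singular points: {(3, -3)}; classification: cusp.

Compute partial derivatives:
  f_x = -9*x**2 + 2*x*y + 60*x - 6*y - 99.
  f_y = x**2 - 6*x - 6*y**2 - 34*y - 39.
Scan x_0 ∈ {−4, ..., 4}. For each x_0, f_y(x_0, y) is a polynomial in y; find its integer roots y ∈ {−4, ..., 4}, then test f_x and f at those candidates.
  x = -4: f_y(-4, y) = -6*y**2 - 34*y + 1; no integer root y with |y| ≤ 4.
  x = -3: f_y(-3, y) = -6*y**2 - 34*y - 12; no integer root y with |y| ≤ 4.
  x = -2: f_y(-2, y) = -6*y**2 - 34*y - 23; no integer root y with |y| ≤ 4.
  x = -1: f_y(-1, y) = -6*y**2 - 34*y - 32; no integer root y with |y| ≤ 4.
  x = 0: f_y(0, y) = -6*y**2 - 34*y - 39; no integer root y with |y| ≤ 4.
  x = 1: f_y(1, y) = -6*y**2 - 34*y - 44; vanishes at y ∈ {-2}. (1, -2): f_x = -40 ≠ 0.
  x = 2: f_y(2, y) = -6*y**2 - 34*y - 47; no integer root y with |y| ≤ 4.
  x = 3: f_y(3, y) = -6*y**2 - 34*y - 48; vanishes at y ∈ {-3}. (3, -3): f_x = 0, f = 0 — SINGULAR.
  x = 4: f_y(4, y) = -6*y**2 - 34*y - 47; no integer root y with |y| ≤ 4.
Only singular point on the grid: (3, -3).
Classify: substitute x = 3 + u, y = -3 + v and expand: f = -3*u**3 + u**2*v - 2*v**3 + v**2.
No constant or linear terms (consistent with a singular point). Quadratic part: v**2. Cubic part: -3*u**3 + u**2*v - 2*v**3.
The quadratic part v**2 is a perfect square, so there is a single (double) tangent line v = 0, i.e. y = -3. Restricting the cubic part to that line (v = 0) leaves -3*u**3 ≠ 0, so f is not divisible by v and the branch is v² ≈ 3*u**3 to lowest order — this is a cusp.
Classification: cusp.


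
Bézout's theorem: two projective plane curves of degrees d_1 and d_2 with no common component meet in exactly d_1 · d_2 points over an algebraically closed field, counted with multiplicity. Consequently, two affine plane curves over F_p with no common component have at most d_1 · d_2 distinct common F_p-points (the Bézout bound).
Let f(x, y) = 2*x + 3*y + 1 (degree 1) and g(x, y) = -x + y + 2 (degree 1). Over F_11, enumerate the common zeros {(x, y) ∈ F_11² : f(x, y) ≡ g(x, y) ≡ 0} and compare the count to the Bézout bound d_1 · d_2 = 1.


Common zeros: {(1, 10)}; count = 1; Bézout bound = 1.

deg(f) = 1, deg(g) = 1, so Bézout bound = 1.
Scan x ∈ F_11. For each x, list the y ∈ F_11 with f(x, y) ≡ 0 and those with g(x, y) ≡ 0 (mod 11); the common zeros in that column are the intersection.
  x = 0: f ≡ 0 at y ∈ {7}; g ≡ 0 at y ∈ {9}; common: ∅.
  x = 1: f ≡ 0 at y ∈ {10}; g ≡ 0 at y ∈ {10}; common: {10}.
  x = 2: f ≡ 0 at y ∈ {2}; g ≡ 0 at y ∈ {0}; common: ∅.
  x = 3: f ≡ 0 at y ∈ {5}; g ≡ 0 at y ∈ {1}; common: ∅.
  x = 4: f ≡ 0 at y ∈ {8}; g ≡ 0 at y ∈ {2}; common: ∅.
  x = 5: f ≡ 0 at y ∈ {0}; g ≡ 0 at y ∈ {3}; common: ∅.
  x = 6: f ≡ 0 at y ∈ {3}; g ≡ 0 at y ∈ {4}; common: ∅.
  x = 7: f ≡ 0 at y ∈ {6}; g ≡ 0 at y ∈ {5}; common: ∅.
  x = 8: f ≡ 0 at y ∈ {9}; g ≡ 0 at y ∈ {6}; common: ∅.
  x = 9: f ≡ 0 at y ∈ {1}; g ≡ 0 at y ∈ {7}; common: ∅.
  x = 10: f ≡ 0 at y ∈ {4}; g ≡ 0 at y ∈ {8}; common: ∅.
Collecting: common zeros = {(1, 10)}, so the count is 1.
Comparison with the Bézout bound: 1 ≤ 1 = deg(f)·deg(g), as expected for curves with no common component (the bound is attained).


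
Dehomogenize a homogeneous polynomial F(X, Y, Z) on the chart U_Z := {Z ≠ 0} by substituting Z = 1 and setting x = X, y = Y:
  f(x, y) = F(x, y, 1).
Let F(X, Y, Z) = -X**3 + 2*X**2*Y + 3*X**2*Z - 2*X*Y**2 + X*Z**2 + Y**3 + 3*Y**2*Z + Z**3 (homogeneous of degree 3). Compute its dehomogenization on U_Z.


f(x, y) = -x**3 + 2*x**2*y + 3*x**2 - 2*x*y**2 + x + y**3 + 3*y**2 + 1

On U_Z we set Z = 1. Each monomial c·X^i·Y^j·Z^k in F becomes c·x^i·y^j·1^k = c·x^i·y^j.
Substituting Z = 1: F(X, Y, 1) = -x**3 + 2*x**2*y + 3*x**2 - 2*x*y**2 + x + y**3 + 3*y**2 + 1.
Note: deg(f) ≤ deg(F) = 3; strict inequality happens when F is divisible by Z (lost terms).


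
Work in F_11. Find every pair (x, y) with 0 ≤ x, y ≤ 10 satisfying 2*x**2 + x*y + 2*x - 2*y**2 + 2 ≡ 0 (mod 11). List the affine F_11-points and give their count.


Affine F_11-points: {(0, 1), (0, 10), (1, 2), (1, 4), (4, 1), (5, 9), (5, 10), (6, 5), (6, 9), (7, 4), (7, 5), (8, 2)}; count = 12.

For each of the 121 pairs (x, y) ∈ F_11², evaluate f(x, y) mod 11. Record the zeros.
  x = 0: [0↦2, 1↦0, 2↦5, 3↦6, 4↦3, 5↦7, 6↦7, 7↦3, 8↦6, 9↦5, 10↦0]  zeros at y ∈ {1, 10}
  x = 1: [0↦6, 1↦5, 2↦0, 3↦2, 4↦0, 5↦5, 6↦6, 7↦3, 8↦7, 9↦7, 10↦3]  zeros at y ∈ {2, 4}
  x = 2: [0↦3, 1↦3, 2↦10, 3↦2, 4↦1, 5↦7, 6↦9, 7↦7, 8↦1, 9↦2, 10↦10]  zeros at y ∈ ∅
  x = 3: [0↦4, 1↦5, 2↦2, 3↦6, 4↦6, 5↦2, 6↦5, 7↦4, 8↦10, 9↦1, 10↦10]  zeros at y ∈ ∅
  x = 4: [0↦9, 1↦0, 2↦9, 3↦3, 4↦4, 5↦1, 6↦5, 7↦5, 8↦1, 9↦4, 10↦3]  zeros at y ∈ {1}
  x = 5: [0↦7, 1↦10, 2↦9, 3↦4, 4↦6, 5↦4, 6↦9, 7↦10, 8↦7, 9↦0, 10↦0]  zeros at y ∈ {9, 10}
  x = 6: [0↦9, 1↦2, 2↦2, 3↦9, 4↦1, 5↦0, 6↦6, 7↦8, 8↦6, 9↦0, 10↦1]  zeros at y ∈ {5, 9}
  x = 7: [0↦4, 1↦9, 2↦10, 3↦7, 4↦0, 5↦0, 6↦7, 7↦10, 8↦9, 9↦4, 10↦6]  zeros at y ∈ {4, 5}
  x = 8: [0↦3, 1↦9, 2↦0, 3↦9, 4↦3, 5↦4, 6↦1, 7↦5, 8↦5, 9↦1, 10↦4]  zeros at y ∈ {2}
  x = 9: [0↦6, 1↦2, 2↦5, 3↦4, 4↦10, 5↦1, 6↦10, 7↦4, 8↦5, 9↦2, 10↦6]  zeros at y ∈ ∅
  x = 10: [0↦2, 1↦10, 2↦3, 3↦3, 4↦10, 5↦2, 6↦1, 7↦7, 8↦9, 9↦7, 10↦1]  zeros at y ∈ ∅
Collecting zeros: affine points = {(0, 1), (0, 10), (1, 2), (1, 4), (4, 1), (5, 9), (5, 10), (6, 5), (6, 9), (7, 4), (7, 5), (8, 2)}.
Total count |C(F_11)_aff| = 12.


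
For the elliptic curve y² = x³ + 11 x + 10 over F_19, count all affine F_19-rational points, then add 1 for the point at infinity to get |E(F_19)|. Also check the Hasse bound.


Affine points = {(4, 2), (4, 17), (5, 0), (6, 8), (6, 11), (14, 1), (14, 18), (15, 4), (15, 15), (16, 8), (16, 11), (18, 6), (18, 13)}; affine count = 13; |E(F_19)| = 14.

Discriminant check: Δ ∝ 4a³ + 27b² = 4·11³ + 27·10² = 4·1331 + 27·100 ≡ 6 (mod 19). Nonzero ⇒ E is nonsingular.
For each x ∈ F_19, compute rhs = x³ + 11·x + 10 mod 19, then count y ∈ F_19 with y² ≡ rhs.
  x = 0: rhs = 10, matching y values: none (0 points).
  x = 1: rhs = 3, matching y values: none (0 points).
  x = 2: rhs = 2, matching y values: none (0 points).
  x = 3: rhs = 13, matching y values: none (0 points).
  x = 4: rhs = 4, matching y values: 2, 17 (2 points).
  x = 5: rhs = 0, matching y values: 0 (1 points).
  x = 6: rhs = 7, matching y values: 8, 11 (2 points).
  x = 7: rhs = 12, matching y values: none (0 points).
  x = 8: rhs = 2, matching y values: none (0 points).
  x = 9: rhs = 2, matching y values: none (0 points).
  x = 10: rhs = 18, matching y values: none (0 points).
  x = 11: rhs = 18, matching y values: none (0 points).
  x = 12: rhs = 8, matching y values: none (0 points).
  x = 13: rhs = 13, matching y values: none (0 points).
  x = 14: rhs = 1, matching y values: 1, 18 (2 points).
  x = 15: rhs = 16, matching y values: 4, 15 (2 points).
  x = 16: rhs = 7, matching y values: 8, 11 (2 points).
  x = 17: rhs = 18, matching y values: none (0 points).
  x = 18: rhs = 17, matching y values: 6, 13 (2 points).
Total affine count: 13.
Full point count |E(F_19)| = 13 + 1 = 14.
Hasse bound: |14 − (19+1)| = |-6| = 6 ≤ 2√19 ≈ 8.7178 ✓.


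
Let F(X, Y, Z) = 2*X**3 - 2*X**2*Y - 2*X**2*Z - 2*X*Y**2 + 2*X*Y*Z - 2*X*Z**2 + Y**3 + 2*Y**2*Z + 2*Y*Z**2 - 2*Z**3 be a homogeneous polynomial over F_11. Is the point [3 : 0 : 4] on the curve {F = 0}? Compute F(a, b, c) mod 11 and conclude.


F(3,0,4) ≡ 0 (mod 11); P is on the curve.

Evaluate F(3, 0, 4) term-by-term (mod 11).
  2*X**3 ↦ 2·27·1·1 = 54
  -2*X**2*Y ↦ -2·9·0·1 = 0
  -2*X**2*Z ↦ -2·9·1·4 = -72
  -2*X*Y**2 ↦ -2·3·0·1 = 0
  2*X*Y*Z ↦ 2·3·0·4 = 0
  -2*X*Z**2 ↦ -2·3·1·16 = -96
  Y**3 ↦ 1·1·0·1 = 0
  2*Y**2*Z ↦ 2·1·0·4 = 0
  2*Y*Z**2 ↦ 2·1·0·16 = 0
  -2*Z**3 ↦ -2·1·1·64 = -128
Sum: F(3, 0, 4) = (54) + (0) + (-72) + (0) + (0) + (-96) + (0) + (0) + (0) + (-128) = -242.
Reducing mod 11: -242 ≡ 0 (mod 11).
Since F(a, b, c) ≡ 0 (mod 11), P lies on the curve.


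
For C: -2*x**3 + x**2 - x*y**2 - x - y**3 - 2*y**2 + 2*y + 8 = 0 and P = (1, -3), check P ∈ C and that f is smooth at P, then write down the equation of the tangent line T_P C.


Tangent line at P: -14*x - 7*y - 7 = 0.

Step 1: f(1, -3) = 0, so P lies on C.
Step 2: partial derivatives
  f_x(x, y) = -6*x**2 + 2*x - y**2 - 1, f_y(x, y) = -2*x*y - 3*y**2 - 4*y + 2.
  f_x(P) = -14, f_y(P) = -7 (gradient nonzero, so P is smooth).
Step 3: tangent line at P: -14·(x − 1) + -7·(y − -3) = 0.
Expanding: -14*x - 7*y - 7 = 0.


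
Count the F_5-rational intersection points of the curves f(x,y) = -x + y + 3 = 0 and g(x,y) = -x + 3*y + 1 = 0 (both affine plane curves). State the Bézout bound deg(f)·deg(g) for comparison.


Common zeros: {(4, 1)}; count = 1; Bézout bound = 1.

deg(f) = 1, deg(g) = 1, so Bézout bound = 1.
Scan x ∈ F_5. For each x, list the y ∈ F_5 with f(x, y) ≡ 0 and those with g(x, y) ≡ 0 (mod 5); the common zeros in that column are the intersection.
  x = 0: f ≡ 0 at y ∈ {2}; g ≡ 0 at y ∈ {3}; common: ∅.
  x = 1: f ≡ 0 at y ∈ {3}; g ≡ 0 at y ∈ {0}; common: ∅.
  x = 2: f ≡ 0 at y ∈ {4}; g ≡ 0 at y ∈ {2}; common: ∅.
  x = 3: f ≡ 0 at y ∈ {0}; g ≡ 0 at y ∈ {4}; common: ∅.
  x = 4: f ≡ 0 at y ∈ {1}; g ≡ 0 at y ∈ {1}; common: {1}.
Collecting: common zeros = {(4, 1)}, so the count is 1.
Comparison with the Bézout bound: 1 ≤ 1 = deg(f)·deg(g), as expected for curves with no common component (the bound is attained).


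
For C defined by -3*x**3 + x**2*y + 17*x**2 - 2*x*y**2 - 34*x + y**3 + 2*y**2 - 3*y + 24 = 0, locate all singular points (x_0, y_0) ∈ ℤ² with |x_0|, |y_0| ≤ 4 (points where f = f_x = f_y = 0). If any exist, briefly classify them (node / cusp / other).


Singular points: {(2, 1)}; classification: cusp.

Compute partial derivatives:
  f_x = -9*x**2 + 2*x*y + 34*x - 2*y**2 - 34.
  f_y = x**2 - 4*x*y + 3*y**2 + 4*y - 3.
Scan x_0 ∈ {−4, ..., 4}. For each x_0, f_y(x_0, y) is a polynomial in y; find its integer roots y ∈ {−4, ..., 4}, then test f_x and f at those candidates.
  x = -4: f_y(-4, y) = 3*y**2 + 20*y + 13; no integer root y with |y| ≤ 4.
  x = -3: f_y(-3, y) = 3*y**2 + 16*y + 6; no integer root y with |y| ≤ 4.
  x = -2: f_y(-2, y) = 3*y**2 + 12*y + 1; no integer root y with |y| ≤ 4.
  x = -1: f_y(-1, y) = 3*y**2 + 8*y - 2; no integer root y with |y| ≤ 4.
  x = 0: f_y(0, y) = 3*y**2 + 4*y - 3; no integer root y with |y| ≤ 4.
  x = 1: f_y(1, y) = 3*y**2 - 2; no integer root y with |y| ≤ 4.
  x = 2: f_y(2, y) = 3*y**2 - 4*y + 1; vanishes at y ∈ {1}. (2, 1): f_x = 0, f = 0 — SINGULAR.
  x = 3: f_y(3, y) = 3*y**2 - 8*y + 6; no integer root y with |y| ≤ 4.
  x = 4: f_y(4, y) = 3*y**2 - 12*y + 13; no integer root y with |y| ≤ 4.
Only singular point on the grid: (2, 1).
Classify: substitute x = 2 + u, y = 1 + v and expand: f = -3*u**3 + u**2*v - 2*u*v**2 + v**3 + v**2.
No constant or linear terms (consistent with a singular point). Quadratic part: v**2. Cubic part: -3*u**3 + u**2*v - 2*u*v**2 + v**3.
The quadratic part v**2 is a perfect square, so there is a single (double) tangent line v = 0, i.e. y = 1. Restricting the cubic part to that line (v = 0) leaves -3*u**3 ≠ 0, so f is not divisible by v and the branch is v² ≈ 3*u**3 to lowest order — this is a cusp.
Classification: cusp.


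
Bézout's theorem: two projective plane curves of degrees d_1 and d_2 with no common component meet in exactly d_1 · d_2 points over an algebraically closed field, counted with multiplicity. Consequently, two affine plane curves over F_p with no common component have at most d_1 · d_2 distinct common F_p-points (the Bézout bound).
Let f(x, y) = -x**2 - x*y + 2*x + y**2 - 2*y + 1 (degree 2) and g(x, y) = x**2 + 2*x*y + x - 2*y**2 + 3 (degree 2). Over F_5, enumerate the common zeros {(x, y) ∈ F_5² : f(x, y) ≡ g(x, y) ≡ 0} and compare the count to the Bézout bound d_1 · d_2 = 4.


Common zeros: {(1, 1)}; count = 1; Bézout bound = 4.

deg(f) = 2, deg(g) = 2, so Bézout bound = 4.
Scan x ∈ F_5. For each x, list the y ∈ F_5 with f(x, y) ≡ 0 and those with g(x, y) ≡ 0 (mod 5); the common zeros in that column are the intersection.
  x = 0: f ≡ 0 at y ∈ {1}; g ≡ 0 at y ∈ {2, 3}; common: ∅.
  x = 1: f ≡ 0 at y ∈ {1, 2}; g ≡ 0 at y ∈ {0, 1}; common: {1}.
  x = 2: f ≡ 0 at y ∈ ∅; g ≡ 0 at y ∈ ∅; common: ∅.
  x = 3: f ≡ 0 at y ∈ ∅; g ≡ 0 at y ∈ {0, 3}; common: ∅.
  x = 4: f ≡ 0 at y ∈ {2, 4}; g ≡ 0 at y ∈ ∅; common: ∅.
Collecting: common zeros = {(1, 1)}, so the count is 1.
Comparison with the Bézout bound: 1 ≤ 4 = deg(f)·deg(g), as expected for curves with no common component (the affine F_5-count falls short of the bound because intersections may lie at infinity, over extension fields, or carry multiplicity).


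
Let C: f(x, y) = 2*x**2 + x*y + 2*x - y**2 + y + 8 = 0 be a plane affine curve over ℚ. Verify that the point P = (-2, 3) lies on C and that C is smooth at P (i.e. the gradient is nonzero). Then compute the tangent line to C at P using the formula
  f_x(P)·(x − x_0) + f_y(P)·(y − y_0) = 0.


Tangent line at P: -3*x - 7*y + 15 = 0.

Step 1: f(-2, 3) = 0, so P lies on C.
Step 2: partial derivatives
  f_x(x, y) = 4*x + y + 2, f_y(x, y) = x - 2*y + 1.
  f_x(P) = -3, f_y(P) = -7 (gradient nonzero, so P is smooth).
Step 3: tangent line at P: -3·(x − -2) + -7·(y − 3) = 0.
Expanding: -3*x - 7*y + 15 = 0.


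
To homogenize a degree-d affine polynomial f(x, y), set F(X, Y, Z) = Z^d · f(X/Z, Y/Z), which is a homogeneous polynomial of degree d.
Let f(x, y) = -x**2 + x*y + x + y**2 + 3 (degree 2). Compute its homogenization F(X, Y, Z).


F(X, Y, Z) = -X**2 + X*Y + X*Z + Y**2 + 3*Z**2

deg(f) = 2.
Substitute x = X/Z, y = Y/Z into f, then multiply by Z^2.
  monomial -1·x^2·y^0 ↦ -1·X^2·Y^0·Z^0.
  monomial 1·x^1·y^1 ↦ 1·X^1·Y^1·Z^0.
  monomial 1·x^1·y^0 ↦ 1·X^1·Y^0·Z^1.
  monomial 1·x^0·y^2 ↦ 1·X^0·Y^2·Z^0.
  monomial 3·x^0·y^0 ↦ 3·X^0·Y^0·Z^2.
Collecting: F(X, Y, Z) = -X**2 + X*Y + X*Z + Y**2 + 3*Z**2.


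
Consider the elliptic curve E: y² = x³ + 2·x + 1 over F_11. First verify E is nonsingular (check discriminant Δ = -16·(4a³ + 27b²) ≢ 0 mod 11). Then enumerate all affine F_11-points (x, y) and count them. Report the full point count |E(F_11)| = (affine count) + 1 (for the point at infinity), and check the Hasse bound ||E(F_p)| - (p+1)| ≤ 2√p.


Affine points = {(0, 1), (0, 10), (1, 2), (1, 9), (3, 1), (3, 10), (5, 2), (5, 9), (6, 3), (6, 8), (8, 1), (8, 10), (9, 0), (10, 3), (10, 8)}; affine count = 15; |E(F_11)| = 16.

Discriminant check: Δ ∝ 4a³ + 27b² = 4·2³ + 27·1² = 4·8 + 27·1 ≡ 4 (mod 11). Nonzero ⇒ E is nonsingular.
For each x ∈ F_11, compute rhs = x³ + 2·x + 1 mod 11, then count y ∈ F_11 with y² ≡ rhs.
  x = 0: rhs = 1, matching y values: 1, 10 (2 points).
  x = 1: rhs = 4, matching y values: 2, 9 (2 points).
  x = 2: rhs = 2, matching y values: none (0 points).
  x = 3: rhs = 1, matching y values: 1, 10 (2 points).
  x = 4: rhs = 7, matching y values: none (0 points).
  x = 5: rhs = 4, matching y values: 2, 9 (2 points).
  x = 6: rhs = 9, matching y values: 3, 8 (2 points).
  x = 7: rhs = 6, matching y values: none (0 points).
  x = 8: rhs = 1, matching y values: 1, 10 (2 points).
  x = 9: rhs = 0, matching y values: 0 (1 points).
  x = 10: rhs = 9, matching y values: 3, 8 (2 points).
Total affine count: 15.
Full point count |E(F_11)| = 15 + 1 = 16.
Hasse bound: |16 − (11+1)| = |4| = 4 ≤ 2√11 ≈ 6.6332 ✓.


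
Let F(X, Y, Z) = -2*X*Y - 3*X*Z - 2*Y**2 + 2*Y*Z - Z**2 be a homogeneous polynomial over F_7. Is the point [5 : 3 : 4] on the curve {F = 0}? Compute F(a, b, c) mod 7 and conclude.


F(5,3,4) ≡ 5 (mod 7); P is NOT on the curve.

Evaluate F(5, 3, 4) term-by-term (mod 7).
  -2*X*Y ↦ -2·5·3·1 = -30
  -3*X*Z ↦ -3·5·1·4 = -60
  -2*Y**2 ↦ -2·1·9·1 = -18
  2*Y*Z ↦ 2·1·3·4 = 24
  -Z**2 ↦ -1·1·1·16 = -16
Sum: F(5, 3, 4) = (-30) + (-60) + (-18) + (24) + (-16) = -100.
Reducing mod 7: -100 ≡ 5 (mod 7).
Since F(a, b, c) ≡ 5 ≠ 0 (mod 7), P does NOT lie on the curve.


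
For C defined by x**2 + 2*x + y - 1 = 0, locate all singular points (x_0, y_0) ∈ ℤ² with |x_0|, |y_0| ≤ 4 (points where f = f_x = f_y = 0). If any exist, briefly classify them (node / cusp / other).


No singular points in the scanned grid; C is smooth there.

Compute partial derivatives:
  f_x = 2*x + 2.
  f_y = 1.
f_y = 1 is a nonzero constant, so f_y never vanishes: no point (x, y) can satisfy f = f_x = f_y = 0. In particular no (x, y) ∈ {−4, ..., 4}² is singular; the curve is smooth.


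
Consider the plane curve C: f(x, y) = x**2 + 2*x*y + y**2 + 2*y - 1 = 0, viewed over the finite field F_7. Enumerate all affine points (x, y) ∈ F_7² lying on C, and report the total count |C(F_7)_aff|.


Affine F_7-points: {(0, 2), (0, 3), (1, 0), (1, 3), (3, 2), (3, 4), (6, 0)}; count = 7.

For each of the 49 pairs (x, y) ∈ F_7², evaluate f(x, y) mod 7. Record the zeros.
  x = 0: [0↦6, 1↦2, 2↦0, 3↦0, 4↦2, 5↦6, 6↦5]  zeros at y ∈ {2, 3}
  x = 1: [0↦0, 1↦5, 2↦5, 3↦0, 4↦4, 5↦3, 6↦4]  zeros at y ∈ {0, 3}
  x = 2: [0↦3, 1↦3, 2↦5, 3↦2, 4↦1, 5↦2, 6↦5]  zeros at y ∈ ∅
  x = 3: [0↦1, 1↦3, 2↦0, 3↦6, 4↦0, 5↦3, 6↦1]  zeros at y ∈ {2, 4}
  x = 4: [0↦1, 1↦5, 2↦4, 3↦5, 4↦1, 5↦6, 6↦6]  zeros at y ∈ ∅
  x = 5: [0↦3, 1↦2, 2↦3, 3↦6, 4↦4, 5↦4, 6↦6]  zeros at y ∈ ∅
  x = 6: [0↦0, 1↦1, 2↦4, 3↦2, 4↦2, 5↦4, 6↦1]  zeros at y ∈ {0}
Collecting zeros: affine points = {(0, 2), (0, 3), (1, 0), (1, 3), (3, 2), (3, 4), (6, 0)}.
Total count |C(F_7)_aff| = 7.


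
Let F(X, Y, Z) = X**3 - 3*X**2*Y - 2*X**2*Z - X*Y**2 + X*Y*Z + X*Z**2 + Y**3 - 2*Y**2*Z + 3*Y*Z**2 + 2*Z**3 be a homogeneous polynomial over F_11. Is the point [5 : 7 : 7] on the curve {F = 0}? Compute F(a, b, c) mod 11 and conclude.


F(5,7,7) ≡ 9 (mod 11); P is NOT on the curve.

Evaluate F(5, 7, 7) term-by-term (mod 11).
  X**3 ↦ 1·125·1·1 = 125
  -3*X**2*Y ↦ -3·25·7·1 = -525
  -2*X**2*Z ↦ -2·25·1·7 = -350
  -X*Y**2 ↦ -1·5·49·1 = -245
  X*Y*Z ↦ 1·5·7·7 = 245
  X*Z**2 ↦ 1·5·1·49 = 245
  Y**3 ↦ 1·1·343·1 = 343
  -2*Y**2*Z ↦ -2·1·49·7 = -686
  3*Y*Z**2 ↦ 3·1·7·49 = 1029
  2*Z**3 ↦ 2·1·1·343 = 686
Sum: F(5, 7, 7) = (125) + (-525) + (-350) + (-245) + (245) + (245) + (343) + (-686) + (1029) + (686) = 867.
Reducing mod 11: 867 ≡ 9 (mod 11).
Since F(a, b, c) ≡ 9 ≠ 0 (mod 11), P does NOT lie on the curve.


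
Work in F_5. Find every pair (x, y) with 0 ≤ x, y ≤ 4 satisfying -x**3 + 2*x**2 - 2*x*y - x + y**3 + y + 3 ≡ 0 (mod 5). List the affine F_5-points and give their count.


Affine F_5-points: {(0, 1), (3, 4)}; count = 2.

For each of the 25 pairs (x, y) ∈ F_5², evaluate f(x, y) mod 5. Record the zeros.
  x = 0: [0↦3, 1↦0, 2↦3, 3↦3, 4↦1]  zeros at y ∈ {1}
  x = 1: [0↦3, 1↦3, 2↦4, 3↦2, 4↦3]  zeros at y ∈ ∅
  x = 2: [0↦1, 1↦4, 2↦3, 3↦4, 4↦3]  zeros at y ∈ ∅
  x = 3: [0↦1, 1↦2, 2↦4, 3↦3, 4↦0]  zeros at y ∈ {4}
  x = 4: [0↦2, 1↦1, 2↦1, 3↦3, 4↦3]  zeros at y ∈ ∅
Collecting zeros: affine points = {(0, 1), (3, 4)}.
Total count |C(F_5)_aff| = 2.


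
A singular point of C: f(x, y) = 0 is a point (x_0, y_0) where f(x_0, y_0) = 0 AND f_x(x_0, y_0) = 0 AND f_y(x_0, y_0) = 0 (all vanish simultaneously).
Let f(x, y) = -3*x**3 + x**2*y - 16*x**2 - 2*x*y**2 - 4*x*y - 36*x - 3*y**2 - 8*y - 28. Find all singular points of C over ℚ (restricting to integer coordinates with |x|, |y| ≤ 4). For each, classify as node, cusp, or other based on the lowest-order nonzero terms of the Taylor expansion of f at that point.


Singular points: {(-2, -2)}; classification: cusp.

Compute partial derivatives:
  f_x = -9*x**2 + 2*x*y - 32*x - 2*y**2 - 4*y - 36.
  f_y = x**2 - 4*x*y - 4*x - 6*y - 8.
Scan x_0 ∈ {−4, ..., 4}. For each x_0, f_y(x_0, y) is a polynomial in y; find its integer roots y ∈ {−4, ..., 4}, then test f_x and f at those candidates.
  x = -4: f_y(-4, y) = 10*y + 24; no integer root y with |y| ≤ 4.
  x = -3: f_y(-3, y) = 6*y + 13; no integer root y with |y| ≤ 4.
  x = -2: f_y(-2, y) = 2*y + 4; vanishes at y ∈ {-2}. (-2, -2): f_x = 0, f = 0 — SINGULAR.
  x = -1: f_y(-1, y) = -2*y - 3; no integer root y with |y| ≤ 4.
  x = 0: f_y(0, y) = -6*y - 8; no integer root y with |y| ≤ 4.
  x = 1: f_y(1, y) = -10*y - 11; no integer root y with |y| ≤ 4.
  x = 2: f_y(2, y) = -14*y - 12; no integer root y with |y| ≤ 4.
  x = 3: f_y(3, y) = -18*y - 11; no integer root y with |y| ≤ 4.
  x = 4: f_y(4, y) = -22*y - 8; no integer root y with |y| ≤ 4.
Only singular point on the grid: (-2, -2).
Classify: substitute x = -2 + u, y = -2 + v and expand: f = -3*u**3 + u**2*v - 2*u*v**2 + v**2.
No constant or linear terms (consistent with a singular point). Quadratic part: v**2. Cubic part: -3*u**3 + u**2*v - 2*u*v**2.
The quadratic part v**2 is a perfect square, so there is a single (double) tangent line v = 0, i.e. y = -2. Restricting the cubic part to that line (v = 0) leaves -3*u**3 ≠ 0, so f is not divisible by v and the branch is v² ≈ 3*u**3 to lowest order — this is a cusp.
Classification: cusp.


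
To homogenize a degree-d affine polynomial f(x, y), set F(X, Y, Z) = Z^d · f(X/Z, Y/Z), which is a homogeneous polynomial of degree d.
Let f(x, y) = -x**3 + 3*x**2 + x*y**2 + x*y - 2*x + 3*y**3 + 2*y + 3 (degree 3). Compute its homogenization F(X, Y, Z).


F(X, Y, Z) = -X**3 + 3*X**2*Z + X*Y**2 + X*Y*Z - 2*X*Z**2 + 3*Y**3 + 2*Y*Z**2 + 3*Z**3

deg(f) = 3.
Substitute x = X/Z, y = Y/Z into f, then multiply by Z^3.
  monomial -1·x^3·y^0 ↦ -1·X^3·Y^0·Z^0.
  monomial 3·x^2·y^0 ↦ 3·X^2·Y^0·Z^1.
  monomial 1·x^1·y^2 ↦ 1·X^1·Y^2·Z^0.
  monomial 1·x^1·y^1 ↦ 1·X^1·Y^1·Z^1.
  monomial -2·x^1·y^0 ↦ -2·X^1·Y^0·Z^2.
  monomial 3·x^0·y^3 ↦ 3·X^0·Y^3·Z^0.
  monomial 2·x^0·y^1 ↦ 2·X^0·Y^1·Z^2.
  monomial 3·x^0·y^0 ↦ 3·X^0·Y^0·Z^3.
Collecting: F(X, Y, Z) = -X**3 + 3*X**2*Z + X*Y**2 + X*Y*Z - 2*X*Z**2 + 3*Y**3 + 2*Y*Z**2 + 3*Z**3.


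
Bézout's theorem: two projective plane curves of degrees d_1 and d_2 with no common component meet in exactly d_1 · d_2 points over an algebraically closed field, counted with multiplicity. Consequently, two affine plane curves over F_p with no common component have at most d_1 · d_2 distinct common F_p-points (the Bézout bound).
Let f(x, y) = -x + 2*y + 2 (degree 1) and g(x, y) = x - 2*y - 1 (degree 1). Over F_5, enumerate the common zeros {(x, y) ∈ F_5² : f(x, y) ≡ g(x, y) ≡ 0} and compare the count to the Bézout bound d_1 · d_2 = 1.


Common zeros: ∅; count = 0; Bézout bound = 1.

deg(f) = 1, deg(g) = 1, so Bézout bound = 1.
Scan x ∈ F_5. For each x, list the y ∈ F_5 with f(x, y) ≡ 0 and those with g(x, y) ≡ 0 (mod 5); the common zeros in that column are the intersection.
  x = 0: f ≡ 0 at y ∈ {4}; g ≡ 0 at y ∈ {2}; common: ∅.
  x = 1: f ≡ 0 at y ∈ {2}; g ≡ 0 at y ∈ {0}; common: ∅.
  x = 2: f ≡ 0 at y ∈ {0}; g ≡ 0 at y ∈ {3}; common: ∅.
  x = 3: f ≡ 0 at y ∈ {3}; g ≡ 0 at y ∈ {1}; common: ∅.
  x = 4: f ≡ 0 at y ∈ {1}; g ≡ 0 at y ∈ {4}; common: ∅.
Collecting: common zeros = ∅, so the count is 0.
Comparison with the Bézout bound: 0 ≤ 1 = deg(f)·deg(g), as expected for curves with no common component (the affine F_5-count falls short of the bound because intersections may lie at infinity, over extension fields, or carry multiplicity).


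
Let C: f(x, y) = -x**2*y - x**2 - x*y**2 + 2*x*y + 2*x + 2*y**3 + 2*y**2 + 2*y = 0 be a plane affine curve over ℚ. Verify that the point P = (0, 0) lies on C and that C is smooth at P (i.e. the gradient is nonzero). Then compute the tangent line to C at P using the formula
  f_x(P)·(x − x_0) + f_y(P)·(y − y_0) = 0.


Tangent line at P: 2*x + 2*y = 0.

Step 1: f(0, 0) = 0, so P lies on C.
Step 2: partial derivatives
  f_x(x, y) = -2*x*y - 2*x - y**2 + 2*y + 2, f_y(x, y) = -x**2 - 2*x*y + 2*x + 6*y**2 + 4*y + 2.
  f_x(P) = 2, f_y(P) = 2 (gradient nonzero, so P is smooth).
Step 3: tangent line at P: 2·(x − 0) + 2·(y − 0) = 0.
Expanding: 2*x + 2*y = 0.


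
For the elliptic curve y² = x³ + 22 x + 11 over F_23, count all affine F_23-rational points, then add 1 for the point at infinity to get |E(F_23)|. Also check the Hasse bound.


Affine points = {(3, 9), (3, 14), (4, 5), (4, 18), (5, 4), (5, 19), (7, 5), (7, 18), (8, 3), (8, 20), (9, 8), (9, 15), (10, 9), (10, 14), (12, 5), (12, 18), (14, 2), (14, 21), (15, 6), (15, 17), (17, 10), (17, 13), (18, 11), (18, 12)}; affine count = 24; |E(F_23)| = 25.

Discriminant check: Δ ∝ 4a³ + 27b² = 4·22³ + 27·11² = 4·10648 + 27·121 ≡ 20 (mod 23). Nonzero ⇒ E is nonsingular.
For each x ∈ F_23, compute rhs = x³ + 22·x + 11 mod 23, then count y ∈ F_23 with y² ≡ rhs.
  x = 0: rhs = 11, matching y values: none (0 points).
  x = 1: rhs = 11, matching y values: none (0 points).
  x = 2: rhs = 17, matching y values: none (0 points).
  x = 3: rhs = 12, matching y values: 9, 14 (2 points).
  x = 4: rhs = 2, matching y values: 5, 18 (2 points).
  x = 5: rhs = 16, matching y values: 4, 19 (2 points).
  x = 6: rhs = 14, matching y values: none (0 points).
  x = 7: rhs = 2, matching y values: 5, 18 (2 points).
  x = 8: rhs = 9, matching y values: 3, 20 (2 points).
  x = 9: rhs = 18, matching y values: 8, 15 (2 points).
  x = 10: rhs = 12, matching y values: 9, 14 (2 points).
  x = 11: rhs = 20, matching y values: none (0 points).
  x = 12: rhs = 2, matching y values: 5, 18 (2 points).
  x = 13: rhs = 10, matching y values: none (0 points).
  x = 14: rhs = 4, matching y values: 2, 21 (2 points).
  x = 15: rhs = 13, matching y values: 6, 17 (2 points).
  x = 16: rhs = 20, matching y values: none (0 points).
  x = 17: rhs = 8, matching y values: 10, 13 (2 points).
  x = 18: rhs = 6, matching y values: 11, 12 (2 points).
  x = 19: rhs = 20, matching y values: none (0 points).
  x = 20: rhs = 10, matching y values: none (0 points).
  x = 21: rhs = 5, matching y values: none (0 points).
  x = 22: rhs = 11, matching y values: none (0 points).
Total affine count: 24.
Full point count |E(F_23)| = 24 + 1 = 25.
Hasse bound: |25 − (23+1)| = |1| = 1 ≤ 2√23 ≈ 9.5917 ✓.
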